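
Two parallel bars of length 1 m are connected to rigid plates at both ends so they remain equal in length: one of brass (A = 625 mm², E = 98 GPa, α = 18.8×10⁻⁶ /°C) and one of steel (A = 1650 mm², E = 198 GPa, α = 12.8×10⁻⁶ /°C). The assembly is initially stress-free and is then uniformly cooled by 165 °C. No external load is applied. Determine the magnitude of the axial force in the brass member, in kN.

Both members must finish at the same length. With the larger α, the brass tends to over-contract; the plates restrain it, putting the brass in tension and the steel in compression. With no external load the two internal forces are equal and opposite, magnitude P.
Equating the net (thermal + elastic) strains gives |α₁ − α₂|·ΔT = P·[1/(A₁E₁) + 1/(A₂E₂)].
|α₁ − α₂|·ΔT = 6×10⁻⁶ × 165 = 0.00099.
1/(A₁E₁) + 1/(A₂E₂) = 1/(625×98×10³) + 1/(1650×198×10³) = 1.939×10⁻⁸ N⁻¹.
So P = 0.00099 / 1.939×10⁻⁸ = 51.06 kN.

P ≈ 51.1 kN (tensile in the brass)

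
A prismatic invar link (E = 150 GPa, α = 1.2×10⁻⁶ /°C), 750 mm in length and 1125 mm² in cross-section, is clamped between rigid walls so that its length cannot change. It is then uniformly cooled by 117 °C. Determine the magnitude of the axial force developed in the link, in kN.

P ≈ 23.7 kN (tensile)

The ends cannot move, so σ = EαΔT = 150×10³ × 1.2×10⁻⁶ × 117 = 21.06 MPa.
P = AEαΔT = 1125 × 150×10³ × 1.2×10⁻⁶ × 117 = 23.69 kN (tensile).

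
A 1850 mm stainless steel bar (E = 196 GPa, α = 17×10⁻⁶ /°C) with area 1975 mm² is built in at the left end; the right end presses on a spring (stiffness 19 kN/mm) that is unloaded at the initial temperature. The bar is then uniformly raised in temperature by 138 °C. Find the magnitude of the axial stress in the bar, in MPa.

The unrestrained thermal change is αΔT L = 17×10⁻⁶ × 138 × 1850 = 4.34 mm.
With a force P in the spring, the elastic change of the bar is PL/(AE) and that of the spring is P/k; compatibility requires their sum to equal δ_free.
P [ L/(AE) + 1/k ] = δ_free → P [ 1850/(1975×196×10³) + 1/(19×10³) ] = 4.34.
P = 4.34 / 5.741×10⁻⁵ = 75600 N.
σ = P/A = 75600/1975 = 38.28 MPa.

σ ≈ 38.3 MPa (compressive)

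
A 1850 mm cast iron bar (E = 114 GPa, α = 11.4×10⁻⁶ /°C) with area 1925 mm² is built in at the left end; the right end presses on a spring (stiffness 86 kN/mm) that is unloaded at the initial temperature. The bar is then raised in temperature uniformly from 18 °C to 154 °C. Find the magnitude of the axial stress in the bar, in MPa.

Free thermal expansion: δ_free = αΔT L = 11.4×10⁻⁶ × 136 × 1850 = 2.868 mm.
Let P be the compressive force at the spring. The bar shortens elastically by PL/(AE) and the spring compresses by P/k; together these equal δ_free.
So P = δ_free / [L/(AE) + 1/k] = 2.868 / [ 1850/(1925×114×10³) + 1/(86×10³) ].
P = 2.868 / 2.006×10⁻⁵ = 143000 N.
σ = P/A = 143000/1925 = 74.28 MPa.

σ ≈ 74.3 MPa (compressive)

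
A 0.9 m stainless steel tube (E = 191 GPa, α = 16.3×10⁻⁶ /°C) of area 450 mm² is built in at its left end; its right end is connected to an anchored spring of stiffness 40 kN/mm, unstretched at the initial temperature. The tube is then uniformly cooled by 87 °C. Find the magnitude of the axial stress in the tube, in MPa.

Free thermal contraction: δ_free = αΔT L = 16.3×10⁻⁶ × 87 × 900 = 1.276 mm.
With a force P in the spring, the elastic change of the tube is PL/(AE) and that of the spring is P/k; compatibility requires their sum to equal δ_free.
P [ L/(AE) + 1/k ] = δ_free → P [ 900/(450×191×10³) + 1/(40×10³) ] = 1.276.
P = 1.276 / 3.547×10⁻⁵ = 35980 N.
σ = P/A = 35980/450 = 79.96 MPa.

σ ≈ 80 MPa (tensile)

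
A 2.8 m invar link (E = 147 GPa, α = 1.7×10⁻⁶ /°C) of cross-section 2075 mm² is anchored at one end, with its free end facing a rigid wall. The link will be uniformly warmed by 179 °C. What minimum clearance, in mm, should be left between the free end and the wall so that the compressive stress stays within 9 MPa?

With no wall the link would lengthen by αΔT L = 1.7×10⁻⁶ × 179 × 2800 = 0.852 mm.
At the allowable stress the elastic shortening the wall may impose is σL/E = 9 × 2800 / (147×10³) = 0.1714 mm.
So the gap has to take up the difference, g_min = δ_free − σL/E = 0.852 − 0.1714 = 0.6806 mm.

g ≈ 0.681 mm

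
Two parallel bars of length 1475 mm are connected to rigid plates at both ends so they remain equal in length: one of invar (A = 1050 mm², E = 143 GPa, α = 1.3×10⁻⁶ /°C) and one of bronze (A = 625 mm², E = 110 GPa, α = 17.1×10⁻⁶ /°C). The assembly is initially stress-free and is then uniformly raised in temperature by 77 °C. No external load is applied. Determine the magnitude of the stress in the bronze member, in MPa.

σ ≈ 91.8 MPa (compressive)

Equilibrium of a rigid end plate with no external load gives equal and opposite internal forces ±P in the two members. Since α_{bronze} > α_{invar}, heating drives the bronze into compression and the invar into tension.
Equating the net (thermal + elastic) strains gives |α₁ − α₂|·ΔT = P·[1/(A₁E₁) + 1/(A₂E₂)].
|α₁ − α₂|·ΔT = 15.8×10⁻⁶ × 77 = 0.001217.
1/(A₁E₁) + 1/(A₂E₂) = 1/(1050×143×10³) + 1/(625×110×10³) = 2.121×10⁻⁸ N⁻¹.
So P = 0.001217 / 2.121×10⁻⁸ = 57.37 kN.
σ_{bronze} = P/A₂ = 57370/625 = 91.8 MPa, compressive.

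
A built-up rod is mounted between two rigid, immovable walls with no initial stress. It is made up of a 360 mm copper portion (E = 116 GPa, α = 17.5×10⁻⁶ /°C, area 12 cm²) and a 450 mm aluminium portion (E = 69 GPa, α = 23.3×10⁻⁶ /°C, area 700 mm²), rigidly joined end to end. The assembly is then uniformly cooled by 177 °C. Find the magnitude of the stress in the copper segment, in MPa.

If the supports were absent, the total length change would be Σ αᵢΔT Lᵢ = 17.5×10⁻⁶×177×360 + 23.3×10⁻⁶×177×450 = 2.971 mm.
Since the ends are fixed, an axial force P builds up, equal in every segment, with P · Σ Lᵢ/(AᵢEᵢ) = δ_free.
The series flexibility is Σ Lᵢ/(AᵢEᵢ) = 360/(1200×116×10³) + 450/(700×69×10³) = 1.19×10⁻⁵ mm/N.
P = 2.971 / 1.19×10⁻⁵ = 249600 N = 249.6 kN, tensile.
σ_{copper} = P / A = 249600 / 1200 = 208 MPa.

σ ≈ 208 MPa (tensile)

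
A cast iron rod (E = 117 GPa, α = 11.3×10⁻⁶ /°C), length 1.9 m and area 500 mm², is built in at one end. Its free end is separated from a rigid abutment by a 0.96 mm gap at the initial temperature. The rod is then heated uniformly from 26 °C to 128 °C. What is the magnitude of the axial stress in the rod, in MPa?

σ ≈ 75.7 MPa (compressive)

Unrestrained expansion: δ_free = αΔT L = 11.3×10⁻⁶ × 102 × 1900 = 2.19 mm.
The gap closes (δ_free > 0.96 mm) and the wall then resists a further 2.19 − 0.96 = 1.23 mm of expansion.
Compatibility: PL/(AE) = 1.23 mm, so σ = P/A = E × (1.23/1900) = 75.74 MPa.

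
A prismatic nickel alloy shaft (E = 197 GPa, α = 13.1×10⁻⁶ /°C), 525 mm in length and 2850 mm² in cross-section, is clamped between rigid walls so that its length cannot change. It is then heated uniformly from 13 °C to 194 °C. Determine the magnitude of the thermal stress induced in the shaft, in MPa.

Because both ends are immovable the net strain is zero, and the suppressed thermal strain is αΔT = 13.1×10⁻⁶ × 181 = 2371.1×10⁻⁶.
Hence σ = E·αΔT = 197×10³ × 2371.1×10⁻⁶ = 467.1 MPa, compressive.

σ ≈ 467 MPa (compressive)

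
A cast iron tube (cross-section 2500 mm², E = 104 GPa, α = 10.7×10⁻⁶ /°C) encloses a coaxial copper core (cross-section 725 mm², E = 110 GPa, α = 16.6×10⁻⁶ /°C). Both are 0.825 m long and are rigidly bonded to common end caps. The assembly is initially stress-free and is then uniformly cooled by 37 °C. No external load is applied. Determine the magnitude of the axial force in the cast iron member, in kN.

P ≈ 13.3 kN (compressive in the cast iron)

Both members must finish at the same length. With the larger α, the copper tends to over-contract; the plates restrain it, putting the copper in tension and the cast iron in compression. With no external load the two internal forces are equal and opposite, magnitude P.
Equating the net (thermal + elastic) strains gives |α₁ − α₂|·ΔT = P·[1/(A₁E₁) + 1/(A₂E₂)].
|α₁ − α₂|·ΔT = 5.9×10⁻⁶ × 37 = 0.0002183.
1/(A₁E₁) + 1/(A₂E₂) = 1/(2500×104×10³) + 1/(725×110×10³) = 1.639×10⁻⁸ N⁻¹.
P = 0.0002183 / 1.639×10⁻⁸ = 13320 N = 13.32 kN.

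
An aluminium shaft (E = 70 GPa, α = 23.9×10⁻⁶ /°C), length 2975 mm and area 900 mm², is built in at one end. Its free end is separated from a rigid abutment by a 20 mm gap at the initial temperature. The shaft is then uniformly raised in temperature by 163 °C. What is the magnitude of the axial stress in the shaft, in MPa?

If the wall were absent the shaft would grow by αΔT L = 23.9×10⁻⁶ × 163 × 2975 = 11.59 mm.
Since δ_free = 11.6 mm is less than the 20 mm gap, the shaft never touches the wall. No axial force develops.

σ ≈ 0 MPa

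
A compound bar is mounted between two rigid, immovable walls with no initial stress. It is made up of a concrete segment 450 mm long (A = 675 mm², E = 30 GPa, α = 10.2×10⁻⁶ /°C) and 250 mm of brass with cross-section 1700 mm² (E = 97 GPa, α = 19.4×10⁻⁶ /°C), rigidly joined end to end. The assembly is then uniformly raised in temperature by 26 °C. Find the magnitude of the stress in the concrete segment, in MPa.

With the walls removed the bar would change length by δ_free = Σ αᵢΔT Lᵢ = 10.2×10⁻⁶×26×450 + 19.4×10⁻⁶×26×250 = 0.2454 mm.
The rigid supports impose zero overall length change; the single axial force P common to all segments must satisfy P Σ Lᵢ/(AᵢEᵢ) = δ_free.
The series flexibility is Σ Lᵢ/(AᵢEᵢ) = 450/(675×30×10³) + 250/(1700×97×10³) = 2.374×10⁻⁵ mm/N.
Hence P = δ_free / Σ(L/AE) = 0.2454/2.374×10⁻⁵ = 10.34 kN (compressive).
σ_{concrete} = P / A = 10340 / 675 = 15.32 MPa.

σ ≈ 15.3 MPa (compressive)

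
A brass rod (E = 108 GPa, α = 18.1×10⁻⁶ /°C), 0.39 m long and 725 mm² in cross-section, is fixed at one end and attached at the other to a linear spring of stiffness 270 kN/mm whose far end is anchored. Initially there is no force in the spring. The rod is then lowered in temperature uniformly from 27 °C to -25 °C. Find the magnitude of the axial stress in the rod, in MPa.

Free thermal contraction: δ_free = αΔT L = 18.1×10⁻⁶ × 52 × 390 = 0.3671 mm.
With a force P in the spring, the elastic change of the rod is PL/(AE) and that of the spring is P/k; compatibility requires their sum to equal δ_free.
So P = δ_free / [L/(AE) + 1/k] = 0.3671 / [ 390/(725×108×10³) + 1/(270×10³) ].
P = 0.3671 / 8.685×10⁻⁶ = 42270 N.
σ = P/A = 42270/725 = 58.3 MPa.

σ ≈ 58.3 MPa (tensile)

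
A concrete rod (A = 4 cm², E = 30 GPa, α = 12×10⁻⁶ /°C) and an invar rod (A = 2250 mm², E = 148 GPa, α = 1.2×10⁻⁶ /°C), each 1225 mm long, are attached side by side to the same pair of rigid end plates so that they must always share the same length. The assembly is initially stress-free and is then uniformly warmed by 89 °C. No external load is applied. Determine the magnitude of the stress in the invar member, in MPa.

The concrete has the larger α, so on heating it would change length more than the invar if both were free. The rigid plates force a common final length, so the concrete is put into compression and the invar into tension, with equal and opposite forces P (no external load).
Setting the final lengths equal and cancelling L: (α₁ − α₂)ΔT = P/(A₁E₁) + P/(A₂E₂).
|α₁ − α₂|·ΔT = 10.8×10⁻⁶ × 89 = 0.0009612.
1/(A₁E₁) + 1/(A₂E₂) = 1/(400×30×10³) + 1/(2250×148×10³) = 8.634×10⁻⁸ N⁻¹.
P = 0.0009612 / 8.634×10⁻⁸ = 11130 N = 11.13 kN.
σ_{invar} = P/A₂ = 11130/2250 = 4.948 MPa, tensile.

σ ≈ 4.95 MPa (tensile)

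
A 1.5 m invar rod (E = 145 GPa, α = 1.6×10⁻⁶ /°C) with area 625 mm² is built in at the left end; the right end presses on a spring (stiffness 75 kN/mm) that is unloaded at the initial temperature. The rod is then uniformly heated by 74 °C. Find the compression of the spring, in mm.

δ ≈ 0.0792 mm

Free thermal expansion: δ_free = αΔT L = 1.6×10⁻⁶ × 74 × 1500 = 0.1776 mm.
With a force P in the spring, the elastic change of the rod is PL/(AE) and that of the spring is P/k; compatibility requires their sum to equal δ_free.
So P = δ_free / [L/(AE) + 1/k] = 0.1776 / [ 1500/(625×145×10³) + 1/(75×10³) ].
P = 0.1776 / 2.989×10⁻⁵ = 5943 N.
Spring compression = P/k = 5943/(75×10³) = 0.07924 mm.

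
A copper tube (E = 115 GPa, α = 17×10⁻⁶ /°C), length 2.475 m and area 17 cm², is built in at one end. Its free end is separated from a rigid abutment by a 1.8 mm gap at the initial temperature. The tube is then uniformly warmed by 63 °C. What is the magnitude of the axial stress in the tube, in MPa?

Free thermal elongation = αΔT L = 17×10⁻⁶ × 63 × 2475 = 2.651 mm.
This exceeds the 1.8 mm gap, so the wall pushes back. The portion of expansion that must be recovered elastically is δ_free − gap = 2.651 − 1.8 = 0.8507 mm.
So σ = E(δ_free − g)/L = 115×10³ × 0.8507/2475 = 39.53 MPa.

σ ≈ 39.5 MPa (compressive)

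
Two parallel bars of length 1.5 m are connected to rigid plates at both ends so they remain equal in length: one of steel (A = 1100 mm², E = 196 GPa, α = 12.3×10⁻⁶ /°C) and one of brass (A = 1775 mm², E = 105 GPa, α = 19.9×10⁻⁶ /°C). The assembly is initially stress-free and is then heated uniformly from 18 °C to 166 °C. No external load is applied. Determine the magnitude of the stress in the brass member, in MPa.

Both members must finish at the same length. With the larger α, the brass tends to over-expand; the plates restrain it, putting the brass in compression and the steel in tension. With no external load the two internal forces are equal and opposite, magnitude P.
Setting the final lengths equal and cancelling L: (α₁ − α₂)ΔT = P/(A₁E₁) + P/(A₂E₂).
|α₁ − α₂|·ΔT = 7.6×10⁻⁶ × 148 = 0.001125.
1/(A₁E₁) + 1/(A₂E₂) = 1/(1100×196×10³) + 1/(1775×105×10³) = 1×10⁻⁸ N⁻¹.
So P = 0.001125 / 1×10⁻⁸ = 112.4 kN.
σ_{brass} = P/A₂ = 112400/1775 = 63.35 MPa, compressive.

σ ≈ 63.3 MPa (compressive)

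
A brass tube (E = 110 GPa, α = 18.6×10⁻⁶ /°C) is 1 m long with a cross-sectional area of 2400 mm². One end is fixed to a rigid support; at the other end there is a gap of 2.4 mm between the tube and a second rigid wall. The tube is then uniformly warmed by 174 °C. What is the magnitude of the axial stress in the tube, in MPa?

Unrestrained expansion: δ_free = αΔT L = 18.6×10⁻⁶ × 174 × 1000 = 3.236 mm.
The gap closes (δ_free > 2.4 mm) and the wall then resists a further 3.236 − 2.4 = 0.8364 mm of expansion.
Compatibility: PL/(AE) = 0.8364 mm, so σ = P/A = E × (0.8364/1000) = 92 MPa.

σ ≈ 92 MPa (compressive)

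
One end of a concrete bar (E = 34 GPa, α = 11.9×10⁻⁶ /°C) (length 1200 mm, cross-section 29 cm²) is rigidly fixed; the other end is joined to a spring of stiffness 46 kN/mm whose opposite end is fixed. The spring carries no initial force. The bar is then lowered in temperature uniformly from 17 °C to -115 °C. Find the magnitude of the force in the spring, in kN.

P ≈ 55.6 kN

Free thermal contraction: δ_free = αΔT L = 11.9×10⁻⁶ × 132 × 1200 = 1.885 mm.
With a force P in the spring, the elastic change of the bar is PL/(AE) and that of the spring is P/k; compatibility requires their sum to equal δ_free.
So P = δ_free / [L/(AE) + 1/k] = 1.885 / [ 1200/(2900×34×10³) + 1/(46×10³) ].
P = 1.885 / 3.391×10⁻⁵ = 55590 N.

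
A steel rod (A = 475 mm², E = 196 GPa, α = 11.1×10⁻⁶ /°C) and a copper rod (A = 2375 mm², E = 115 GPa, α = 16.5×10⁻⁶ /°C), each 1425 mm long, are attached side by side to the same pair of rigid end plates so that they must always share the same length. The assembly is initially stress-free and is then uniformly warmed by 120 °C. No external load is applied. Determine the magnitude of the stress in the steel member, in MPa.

Both members must finish at the same length. With the larger α, the copper tends to over-expand; the plates restrain it, putting the copper in compression and the steel in tension. With no external load the two internal forces are equal and opposite, magnitude P.
Equating the net (thermal + elastic) strains gives |α₁ − α₂|·ΔT = P·[1/(A₁E₁) + 1/(A₂E₂)].
|α₁ − α₂|·ΔT = 5.4×10⁻⁶ × 120 = 0.000648.
1/(A₁E₁) + 1/(A₂E₂) = 1/(475×196×10³) + 1/(2375×115×10³) = 1.44×10⁻⁸ N⁻¹.
P = 0.000648 / 1.44×10⁻⁸ = 44990 N = 44.99 kN.
σ_{steel} = P/A₁ = 44990/475 = 94.72 MPa, tensile.

σ ≈ 94.7 MPa (tensile)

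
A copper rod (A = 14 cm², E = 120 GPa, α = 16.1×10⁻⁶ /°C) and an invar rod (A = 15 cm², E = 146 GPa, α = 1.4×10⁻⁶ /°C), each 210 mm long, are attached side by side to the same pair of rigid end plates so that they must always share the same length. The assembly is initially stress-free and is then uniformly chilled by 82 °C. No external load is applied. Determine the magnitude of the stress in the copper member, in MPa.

σ ≈ 81.9 MPa (tensile)

Both members must finish at the same length. With the larger α, the copper tends to over-contract; the plates restrain it, putting the copper in tension and the invar in compression. With no external load the two internal forces are equal and opposite, magnitude P.
Compatibility of the two members (thermal + elastic change equal): (α₁ − α₂)ΔT = P·[1/(A₁E₁) + 1/(A₂E₂)].
|α₁ − α₂|·ΔT = 14.7×10⁻⁶ × 82 = 0.001205.
1/(A₁E₁) + 1/(A₂E₂) = 1/(1400×120×10³) + 1/(1500×146×10³) = 1.052×10⁻⁸ N⁻¹.
P = 0.001205 / 1.052×10⁻⁸ = 114600 N = 114.6 kN.
σ_{copper} = P/A₁ = 114600/1400 = 81.86 MPa, tensile.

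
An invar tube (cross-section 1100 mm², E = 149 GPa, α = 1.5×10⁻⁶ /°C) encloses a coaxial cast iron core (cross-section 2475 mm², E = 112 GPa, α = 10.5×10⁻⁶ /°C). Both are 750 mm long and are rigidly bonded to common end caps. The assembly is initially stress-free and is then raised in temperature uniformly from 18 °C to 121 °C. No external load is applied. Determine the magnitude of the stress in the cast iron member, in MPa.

σ ≈ 38.6 MPa (compressive)

Equilibrium of a rigid end plate with no external load gives equal and opposite internal forces ±P in the two members. Since α_{cast iron} > α_{invar}, heating drives the cast iron into compression and the invar into tension.
Compatibility of the two members (thermal + elastic change equal): (α₁ − α₂)ΔT = P·[1/(A₁E₁) + 1/(A₂E₂)].
|α₁ − α₂|·ΔT = 9×10⁻⁶ × 103 = 0.000927.
1/(A₁E₁) + 1/(A₂E₂) = 1/(1100×149×10³) + 1/(2475×112×10³) = 9.709×10⁻⁹ N⁻¹.
So P = 0.000927 / 9.709×10⁻⁹ = 95.48 kN.
σ_{cast iron} = P/A₂ = 95480/2475 = 38.58 MPa, compressive.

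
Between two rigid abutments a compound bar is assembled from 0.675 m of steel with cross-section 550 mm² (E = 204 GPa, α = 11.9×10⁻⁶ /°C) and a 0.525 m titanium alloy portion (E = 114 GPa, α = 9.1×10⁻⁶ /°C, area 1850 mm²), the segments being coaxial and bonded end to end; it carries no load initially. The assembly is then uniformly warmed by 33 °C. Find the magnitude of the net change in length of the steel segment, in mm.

With the walls removed the bar would change length by δ_free = Σ αᵢΔT Lᵢ = 11.9×10⁻⁶×33×675 + 9.1×10⁻⁶×33×525 = 0.4227 mm.
Since the ends are fixed, an axial force P builds up, equal in every segment, with P · Σ Lᵢ/(AᵢEᵢ) = δ_free.
The series flexibility is Σ Lᵢ/(AᵢEᵢ) = 675/(550×204×10³) + 525/(1850×114×10³) = 8.505×10⁻⁶ mm/N.
Hence P = δ_free / Σ(L/AE) = 0.4227/8.505×10⁻⁶ = 49.7 kN (compressive).
For the steel segment, free thermal change = 11.9×10⁻⁶×33×675 = 0.2651 mm and elastic change from P = 49700×675/(550×204×10³) = 0.299 mm; these oppose, so the net change is 0.0339 mm (segment shortens).

|ΔL| ≈ 0.0339 mm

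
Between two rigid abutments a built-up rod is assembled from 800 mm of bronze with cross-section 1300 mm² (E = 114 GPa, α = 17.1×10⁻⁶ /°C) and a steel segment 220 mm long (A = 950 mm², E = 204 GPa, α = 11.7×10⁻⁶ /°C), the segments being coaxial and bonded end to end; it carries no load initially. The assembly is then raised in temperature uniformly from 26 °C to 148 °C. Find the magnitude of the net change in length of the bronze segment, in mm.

Free thermal expansion of the whole bar: Σ αᵢΔT Lᵢ = 17.1×10⁻⁶×122×800 + 11.7×10⁻⁶×122×220 = 1.983 mm.
The rigid supports impose zero overall length change; the single axial force P common to all segments must satisfy P Σ Lᵢ/(AᵢEᵢ) = δ_free.
The series flexibility is Σ Lᵢ/(AᵢEᵢ) = 800/(1300×114×10³) + 220/(950×204×10³) = 6.533×10⁻⁶ mm/N.
P = 1.983 / 6.533×10⁻⁶ = 303500 N = 303.5 kN, compressive.
For the bronze segment, free thermal change = 17.1×10⁻⁶×122×800 = 1.669 mm and elastic change from P = 303500×800/(1300×114×10³) = 1.638 mm; these oppose, so the net change is 0.0305 mm (segment lengthens).

|ΔL| ≈ 0.0305 mm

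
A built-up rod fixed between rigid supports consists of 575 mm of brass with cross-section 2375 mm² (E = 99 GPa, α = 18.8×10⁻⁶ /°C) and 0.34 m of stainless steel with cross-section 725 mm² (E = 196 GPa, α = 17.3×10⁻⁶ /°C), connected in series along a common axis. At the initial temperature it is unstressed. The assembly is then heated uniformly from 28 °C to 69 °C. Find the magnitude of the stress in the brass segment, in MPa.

σ ≈ 59.6 MPa (compressive)

If the supports were absent, the total length change would be Σ αᵢΔT Lᵢ = 18.8×10⁻⁶×41×575 + 17.3×10⁻⁶×41×340 = 0.6844 mm.
The rigid supports impose zero overall length change; the single axial force P common to all segments must satisfy P Σ Lᵢ/(AᵢEᵢ) = δ_free.
Σ Lᵢ/(AᵢEᵢ) = 575/(2375×99×10³) + 340/(725×196×10³) = 4.838×10⁻⁶ mm/N.
Hence P = δ_free / Σ(L/AE) = 0.6844/4.838×10⁻⁶ = 141.5 kN (compressive).
σ_{brass} = P / A = 141500 / 2375 = 59.56 MPa.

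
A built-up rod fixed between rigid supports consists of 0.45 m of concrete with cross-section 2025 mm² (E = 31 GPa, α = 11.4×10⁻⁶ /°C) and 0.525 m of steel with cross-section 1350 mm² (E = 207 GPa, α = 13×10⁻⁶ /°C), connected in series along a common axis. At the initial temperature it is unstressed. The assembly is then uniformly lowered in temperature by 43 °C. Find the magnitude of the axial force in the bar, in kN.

If the supports were absent, the total length change would be Σ αᵢΔT Lᵢ = 11.4×10⁻⁶×43×450 + 13×10⁻⁶×43×525 = 0.5141 mm.
The walls prevent any net length change, so an axial force P (same in every segment) develops. Compatibility: P · Σ Lᵢ/(AᵢEᵢ) = δ_free.
Σ Lᵢ/(AᵢEᵢ) = 450/(2025×31×10³) + 525/(1350×207×10³) = 9.047×10⁻⁶ mm/N.
So P = 0.5141 / 9.047×10⁻⁶ = 56.82 kN, tensile.

P ≈ 56.8 kN (tensile)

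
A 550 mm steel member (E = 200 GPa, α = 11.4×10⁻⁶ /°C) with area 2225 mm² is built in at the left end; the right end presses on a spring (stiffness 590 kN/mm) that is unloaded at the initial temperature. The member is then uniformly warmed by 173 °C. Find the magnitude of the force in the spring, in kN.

P ≈ 370 kN

If the spring were absent the member would lengthen by αΔT L = 11.4×10⁻⁶ × 173 × 550 = 1.085 mm.
Let P be the compressive force at the spring. The member shortens elastically by PL/(AE) and the spring compresses by P/k; together these equal δ_free.
So P = δ_free / [L/(AE) + 1/k] = 1.085 / [ 550/(2225×200×10³) + 1/(590×10³) ].
P = 1.085 / 2.931×10⁻⁶ = 370100 N.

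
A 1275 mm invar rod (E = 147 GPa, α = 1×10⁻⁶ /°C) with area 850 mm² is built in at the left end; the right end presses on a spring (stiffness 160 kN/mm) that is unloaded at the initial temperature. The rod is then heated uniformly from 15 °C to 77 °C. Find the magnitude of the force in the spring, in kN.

P ≈ 4.8 kN

If the spring were absent the rod would lengthen by αΔT L = 1×10⁻⁶ × 62 × 1275 = 0.07905 mm.
Let P be the compressive force at the spring. The rod shortens elastically by PL/(AE) and the spring compresses by P/k; together these equal δ_free.
P [ L/(AE) + 1/k ] = δ_free → P [ 1275/(850×147×10³) + 1/(160×10³) ] = 0.07905.
P = 0.07905 / 1.645×10⁻⁵ = 4804 N.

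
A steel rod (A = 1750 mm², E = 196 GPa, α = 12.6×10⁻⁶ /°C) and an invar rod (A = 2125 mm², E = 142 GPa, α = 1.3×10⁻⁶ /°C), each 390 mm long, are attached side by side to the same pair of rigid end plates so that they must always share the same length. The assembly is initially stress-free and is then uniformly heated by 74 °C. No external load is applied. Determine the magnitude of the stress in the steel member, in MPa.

σ ≈ 76.7 MPa (compressive)

Equilibrium of a rigid end plate with no external load gives equal and opposite internal forces ±P in the two members. Since α_{steel} > α_{invar}, heating drives the steel into compression and the invar into tension.
Setting the final lengths equal and cancelling L: (α₁ − α₂)ΔT = P/(A₁E₁) + P/(A₂E₂).
|α₁ − α₂|·ΔT = 11.3×10⁻⁶ × 74 = 0.0008362.
1/(A₁E₁) + 1/(A₂E₂) = 1/(1750×196×10³) + 1/(2125×142×10³) = 6.229×10⁻⁹ N⁻¹.
P = 0.0008362 / 6.229×10⁻⁹ = 134200 N = 134.2 kN.
σ_{steel} = P/A₁ = 134200/1750 = 76.7 MPa, compressive.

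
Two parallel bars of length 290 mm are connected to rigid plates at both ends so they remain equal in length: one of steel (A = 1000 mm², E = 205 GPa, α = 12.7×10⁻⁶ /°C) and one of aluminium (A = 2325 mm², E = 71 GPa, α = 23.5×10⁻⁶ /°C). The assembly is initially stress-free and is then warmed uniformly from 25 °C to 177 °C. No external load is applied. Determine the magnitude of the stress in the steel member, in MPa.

Equilibrium of a rigid end plate with no external load gives equal and opposite internal forces ±P in the two members. Since α_{aluminium} > α_{steel}, heating drives the aluminium into compression and the steel into tension.
Setting the final lengths equal and cancelling L: (α₁ − α₂)ΔT = P/(A₁E₁) + P/(A₂E₂).
|α₁ − α₂|·ΔT = 10.8×10⁻⁶ × 152 = 0.001642.
1/(A₁E₁) + 1/(A₂E₂) = 1/(1000×205×10³) + 1/(2325×71×10³) = 1.094×10⁻⁸ N⁻¹.
P = 0.001642 / 1.094×10⁻⁸ = 150100 N = 150.1 kN.
σ_{steel} = P/A₁ = 150100/1000 = 150.1 MPa, tensile.

σ ≈ 150 MPa (tensile)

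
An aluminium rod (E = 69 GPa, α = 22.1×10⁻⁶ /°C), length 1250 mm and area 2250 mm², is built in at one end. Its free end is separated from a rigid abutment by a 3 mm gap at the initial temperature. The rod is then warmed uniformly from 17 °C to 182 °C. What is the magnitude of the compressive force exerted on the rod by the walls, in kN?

P ≈ 194 kN

If the wall were absent the rod would grow by αΔT L = 22.1×10⁻⁶ × 165 × 1250 = 4.558 mm.
The gap closes (δ_free > 3 mm) and the wall then resists a further 4.558 − 3 = 1.558 mm of expansion.
That suppressed elongation corresponds to σ = E·Δ/L = 69×10³ × 1.558/1250 = 86.01 MPa.
Force on the wall = σA = 86.01 × 2250 mm² = 193.5 kN.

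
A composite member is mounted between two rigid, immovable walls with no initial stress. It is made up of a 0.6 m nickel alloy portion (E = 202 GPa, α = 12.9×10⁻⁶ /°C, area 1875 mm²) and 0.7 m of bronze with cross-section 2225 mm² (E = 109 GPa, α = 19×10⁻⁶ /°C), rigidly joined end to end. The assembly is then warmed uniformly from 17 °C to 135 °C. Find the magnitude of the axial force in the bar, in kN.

P ≈ 555 kN (compressive)

With the walls removed the bar would change length by δ_free = Σ αᵢΔT Lᵢ = 12.9×10⁻⁶×118×600 + 19×10⁻⁶×118×700 = 2.483 mm.
The walls prevent any net length change, so an axial force P (same in every segment) develops. Compatibility: P · Σ Lᵢ/(AᵢEᵢ) = δ_free.
Σ Lᵢ/(AᵢEᵢ) = 600/(1875×202×10³) + 700/(2225×109×10³) = 4.47×10⁻⁶ mm/N.
So P = 2.483 / 4.47×10⁻⁶ = 555.4 kN, compressive.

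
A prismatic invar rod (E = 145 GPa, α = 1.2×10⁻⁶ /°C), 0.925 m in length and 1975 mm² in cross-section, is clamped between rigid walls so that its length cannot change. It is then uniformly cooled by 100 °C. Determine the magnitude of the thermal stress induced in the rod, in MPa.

Because both ends are immovable the net strain is zero, and the suppressed thermal strain is αΔT = 1.2×10⁻⁶ × 100 = 120×10⁻⁶.
Hence σ = E·αΔT = 145×10³ × 120×10⁻⁶ = 17.4 MPa, tensile.

σ ≈ 17.4 MPa (tensile)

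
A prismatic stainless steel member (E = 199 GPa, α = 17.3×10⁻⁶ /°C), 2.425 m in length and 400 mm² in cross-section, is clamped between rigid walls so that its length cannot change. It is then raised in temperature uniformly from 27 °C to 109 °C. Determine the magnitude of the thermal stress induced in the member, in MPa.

Because both ends are immovable the net strain is zero, and the suppressed thermal strain is αΔT = 17.3×10⁻⁶ × 82 = 1418.6×10⁻⁶.
σ = EαΔT = 199×10³ × 17.3×10⁻⁶ × 82 = 282.3 MPa (compressive; the member is trying to expand).

σ ≈ 282 MPa (compressive)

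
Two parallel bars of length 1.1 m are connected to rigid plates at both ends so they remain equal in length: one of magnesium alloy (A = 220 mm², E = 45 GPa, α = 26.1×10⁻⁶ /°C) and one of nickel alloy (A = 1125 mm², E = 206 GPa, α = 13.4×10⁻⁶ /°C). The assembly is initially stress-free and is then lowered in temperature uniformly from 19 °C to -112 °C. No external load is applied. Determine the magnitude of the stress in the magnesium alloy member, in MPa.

Both members must finish at the same length. With the larger α, the magnesium alloy tends to over-contract; the plates restrain it, putting the magnesium alloy in tension and the nickel alloy in compression. With no external load the two internal forces are equal and opposite, magnitude P.
Equating the net (thermal + elastic) strains gives |α₁ − α₂|·ΔT = P·[1/(A₁E₁) + 1/(A₂E₂)].
|α₁ − α₂|·ΔT = 12.7×10⁻⁶ × 131 = 0.001664.
1/(A₁E₁) + 1/(A₂E₂) = 1/(220×45×10³) + 1/(1125×206×10³) = 1.053×10⁻⁷ N⁻¹.
P = 0.001664 / 1.053×10⁻⁷ = 15800 N = 15.8 kN.
σ_{magnesium alloy} = P/A₁ = 15800/220 = 71.8 MPa, tensile.

σ ≈ 71.8 MPa (tensile)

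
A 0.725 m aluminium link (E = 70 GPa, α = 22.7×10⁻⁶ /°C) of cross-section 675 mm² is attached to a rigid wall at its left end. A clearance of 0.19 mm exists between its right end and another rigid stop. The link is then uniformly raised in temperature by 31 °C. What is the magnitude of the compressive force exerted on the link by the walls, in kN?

P ≈ 20.9 kN

Free thermal elongation = αΔT L = 22.7×10⁻⁶ × 31 × 725 = 0.5102 mm.
The gap closes (δ_free > 0.19 mm) and the wall then resists a further 0.5102 − 0.19 = 0.3202 mm of expansion.
That suppressed elongation corresponds to σ = E·Δ/L = 70×10³ × 0.3202/725 = 30.91 MPa.
Force on the wall = σA = 30.91 × 675 mm² = 20.87 kN.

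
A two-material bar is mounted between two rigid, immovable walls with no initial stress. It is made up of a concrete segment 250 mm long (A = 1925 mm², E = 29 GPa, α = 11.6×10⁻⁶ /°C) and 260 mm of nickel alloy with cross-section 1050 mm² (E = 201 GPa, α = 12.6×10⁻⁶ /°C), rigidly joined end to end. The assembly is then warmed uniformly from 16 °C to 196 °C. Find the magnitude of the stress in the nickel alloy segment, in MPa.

Free thermal expansion of the whole bar: Σ αᵢΔT Lᵢ = 11.6×10⁻⁶×180×250 + 12.6×10⁻⁶×180×260 = 1.112 mm.
The walls prevent any net length change, so an axial force P (same in every segment) develops. Compatibility: P · Σ Lᵢ/(AᵢEᵢ) = δ_free.
Σ Lᵢ/(AᵢEᵢ) = 250/(1925×29×10³) + 260/(1050×201×10³) = 5.71×10⁻⁶ mm/N.
P = 1.112 / 5.71×10⁻⁶ = 194700 N = 194.7 kN, compressive.
σ_{nickel alloy} = P / A = 194700 / 1050 = 185.4 MPa.

σ ≈ 185 MPa (compressive)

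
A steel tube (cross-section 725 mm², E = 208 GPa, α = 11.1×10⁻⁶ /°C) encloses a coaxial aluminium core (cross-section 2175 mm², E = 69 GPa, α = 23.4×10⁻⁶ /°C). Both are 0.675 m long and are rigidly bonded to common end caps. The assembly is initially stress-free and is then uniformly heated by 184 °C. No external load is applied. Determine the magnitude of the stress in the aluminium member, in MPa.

σ ≈ 78.3 MPa (compressive)

Equilibrium of a rigid end plate with no external load gives equal and opposite internal forces ±P in the two members. Since α_{aluminium} > α_{steel}, heating drives the aluminium into compression and the steel into tension.
Equating the net (thermal + elastic) strains gives |α₁ − α₂|·ΔT = P·[1/(A₁E₁) + 1/(A₂E₂)].
|α₁ − α₂|·ΔT = 12.3×10⁻⁶ × 184 = 0.002263.
1/(A₁E₁) + 1/(A₂E₂) = 1/(725×208×10³) + 1/(2175×69×10³) = 1.329×10⁻⁸ N⁻¹.
P = 0.002263 / 1.329×10⁻⁸ = 170200 N = 170.2 kN.
σ_{aluminium} = P/A₂ = 170200/2175 = 78.27 MPa, compressive.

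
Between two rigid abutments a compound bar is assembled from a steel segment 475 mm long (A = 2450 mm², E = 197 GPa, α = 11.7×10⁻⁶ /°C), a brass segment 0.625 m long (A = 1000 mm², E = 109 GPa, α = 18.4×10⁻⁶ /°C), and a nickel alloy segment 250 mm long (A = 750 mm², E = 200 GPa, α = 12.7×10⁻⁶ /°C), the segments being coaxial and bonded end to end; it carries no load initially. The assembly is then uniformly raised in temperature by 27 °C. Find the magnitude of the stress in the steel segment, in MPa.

If the supports were absent, the total length change would be Σ αᵢΔT Lᵢ = 11.7×10⁻⁶×27×475 + 18.4×10⁻⁶×27×625 + 12.7×10⁻⁶×27×250 = 0.5463 mm.
The rigid supports impose zero overall length change; the single axial force P common to all segments must satisfy P Σ Lᵢ/(AᵢEᵢ) = δ_free.
Σ Lᵢ/(AᵢEᵢ) = 475/(2450×197×10³) + 625/(1000×109×10³) + 250/(750×200×10³) = 8.385×10⁻⁶ mm/N.
Hence P = δ_free / Σ(L/AE) = 0.5463/8.385×10⁻⁶ = 65.15 kN (compressive).
σ_{steel} = P / A = 65150 / 2450 = 26.59 MPa.

σ ≈ 26.6 MPa (compressive)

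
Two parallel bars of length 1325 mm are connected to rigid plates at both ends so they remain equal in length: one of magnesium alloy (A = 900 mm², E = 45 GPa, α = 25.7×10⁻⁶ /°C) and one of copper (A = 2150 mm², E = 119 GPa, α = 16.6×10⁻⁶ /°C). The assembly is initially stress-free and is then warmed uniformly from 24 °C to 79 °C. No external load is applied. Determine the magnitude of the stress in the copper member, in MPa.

Equilibrium of a rigid end plate with no external load gives equal and opposite internal forces ±P in the two members. Since α_{magnesium alloy} > α_{copper}, heating drives the magnesium alloy into compression and the copper into tension.
Equating the net (thermal + elastic) strains gives |α₁ − α₂|·ΔT = P·[1/(A₁E₁) + 1/(A₂E₂)].
|α₁ − α₂|·ΔT = 9.1×10⁻⁶ × 55 = 0.0005005.
1/(A₁E₁) + 1/(A₂E₂) = 1/(900×45×10³) + 1/(2150×119×10³) = 2.86×10⁻⁸ N⁻¹.
So P = 0.0005005 / 2.86×10⁻⁸ = 17.5 kN.
σ_{copper} = P/A₂ = 17500/2150 = 8.14 MPa, tensile.

σ ≈ 8.14 MPa (tensile)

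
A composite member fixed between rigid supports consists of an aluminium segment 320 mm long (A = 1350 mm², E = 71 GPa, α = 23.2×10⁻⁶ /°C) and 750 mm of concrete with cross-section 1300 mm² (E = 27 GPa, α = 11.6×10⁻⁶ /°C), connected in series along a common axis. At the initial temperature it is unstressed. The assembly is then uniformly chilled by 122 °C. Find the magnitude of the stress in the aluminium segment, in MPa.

If the supports were absent, the total length change would be Σ αᵢΔT Lᵢ = 23.2×10⁻⁶×122×320 + 11.6×10⁻⁶×122×750 = 1.967 mm.
The rigid supports impose zero overall length change; the single axial force P common to all segments must satisfy P Σ Lᵢ/(AᵢEᵢ) = δ_free.
Σ Lᵢ/(AᵢEᵢ) = 320/(1350×71×10³) + 750/(1300×27×10³) = 2.471×10⁻⁵ mm/N.
So P = 1.967 / 2.471×10⁻⁵ = 79.62 kN, tensile.
σ_{aluminium} = P / A = 79620 / 1350 = 58.98 MPa.

σ ≈ 59 MPa (tensile)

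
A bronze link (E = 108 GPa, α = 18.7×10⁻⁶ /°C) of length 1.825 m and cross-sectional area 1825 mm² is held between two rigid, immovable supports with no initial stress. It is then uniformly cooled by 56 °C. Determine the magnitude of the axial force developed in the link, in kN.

Full restraint means ε = 0, so the stress is σ = EαΔT = 108×10³ × 18.7×10⁻⁶ × 56 = 113.1 MPa.
Then P = σA = 113.1 × 1825 mm² = 206.4 kN, tensile.

P ≈ 206 kN (tensile)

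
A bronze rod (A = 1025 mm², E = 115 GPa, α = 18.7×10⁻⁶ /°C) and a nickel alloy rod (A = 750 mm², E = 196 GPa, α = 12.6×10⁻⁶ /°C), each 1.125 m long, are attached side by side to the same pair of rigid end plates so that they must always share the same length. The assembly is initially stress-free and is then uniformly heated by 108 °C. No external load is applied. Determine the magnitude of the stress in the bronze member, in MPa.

The bronze has the larger α, so on heating it would change length more than the nickel alloy if both were free. The rigid plates force a common final length, so the bronze is put into compression and the nickel alloy into tension, with equal and opposite forces P (no external load).
Compatibility of the two members (thermal + elastic change equal): (α₁ − α₂)ΔT = P·[1/(A₁E₁) + 1/(A₂E₂)].
|α₁ − α₂|·ΔT = 6.1×10⁻⁶ × 108 = 0.0006588.
1/(A₁E₁) + 1/(A₂E₂) = 1/(1025×115×10³) + 1/(750×196×10³) = 1.529×10⁻⁸ N⁻¹.
P = 0.0006588 / 1.529×10⁻⁸ = 43100 N = 43.1 kN.
σ_{bronze} = P/A₁ = 43100/1025 = 42.05 MPa, compressive.

σ ≈ 42 MPa (compressive)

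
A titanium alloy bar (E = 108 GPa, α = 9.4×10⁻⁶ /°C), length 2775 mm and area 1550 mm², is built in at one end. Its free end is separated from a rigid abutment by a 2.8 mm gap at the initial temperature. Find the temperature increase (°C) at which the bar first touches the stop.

ΔT ≈ 107 °C

Contact occurs when the free expansion equals the gap: αΔT L = 2.8 mm.
ΔT = 2.8 / (9.4×10⁻⁶ × 2775) = 107.3 °C.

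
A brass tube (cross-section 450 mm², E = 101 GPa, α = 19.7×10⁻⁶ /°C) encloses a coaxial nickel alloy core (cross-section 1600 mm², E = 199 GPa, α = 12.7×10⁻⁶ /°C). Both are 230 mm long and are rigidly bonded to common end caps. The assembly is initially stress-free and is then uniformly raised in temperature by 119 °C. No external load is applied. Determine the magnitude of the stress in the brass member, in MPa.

σ ≈ 73.6 MPa (compressive)

Both members must finish at the same length. With the larger α, the brass tends to over-expand; the plates restrain it, putting the brass in compression and the nickel alloy in tension. With no external load the two internal forces are equal and opposite, magnitude P.
Compatibility of the two members (thermal + elastic change equal): (α₁ − α₂)ΔT = P·[1/(A₁E₁) + 1/(A₂E₂)].
|α₁ − α₂|·ΔT = 7×10⁻⁶ × 119 = 0.000833.
1/(A₁E₁) + 1/(A₂E₂) = 1/(450×101×10³) + 1/(1600×199×10³) = 2.514×10⁻⁸ N⁻¹.
So P = 0.000833 / 2.514×10⁻⁸ = 33.13 kN.
σ_{brass} = P/A₁ = 33130/450 = 73.62 MPa, compressive.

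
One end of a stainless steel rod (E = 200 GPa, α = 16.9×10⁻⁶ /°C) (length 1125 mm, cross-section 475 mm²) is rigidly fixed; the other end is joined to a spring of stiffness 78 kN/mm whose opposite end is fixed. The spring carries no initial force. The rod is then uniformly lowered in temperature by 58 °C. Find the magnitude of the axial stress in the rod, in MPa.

Free thermal contraction: δ_free = αΔT L = 16.9×10⁻⁶ × 58 × 1125 = 1.103 mm.
Let P be the tensile force in the spring. The rod extends elastically by PL/(AE) and the spring stretches by P/k; together these equal δ_free.
So P = δ_free / [L/(AE) + 1/k] = 1.103 / [ 1125/(475×200×10³) + 1/(78×10³) ].
P = 1.103 / 2.466×10⁻⁵ = 44710 N.
σ = P/A = 44710/475 = 94.13 MPa.

σ ≈ 94.1 MPa (tensile)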